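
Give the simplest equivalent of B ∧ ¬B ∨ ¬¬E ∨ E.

B ∧ ¬B ∨ ¬¬E ∨ E
= B ∧ ¬B ∨ E ∨ E   [double negation]
= E ∨ E   [complement / identity]
= E   [idempotence]

E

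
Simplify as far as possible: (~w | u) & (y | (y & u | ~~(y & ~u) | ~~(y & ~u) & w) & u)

(~w | u) & y

(~w | u) & (y | (y & u | ~~(y & ~u) | ~~(y & ~u) & w) & u)
= (~w | u) & (y | (y & u | ~~(y & ~u)) & u)   (absorption)
= (~w | u) & (y | (y & u | y & ~u) & u)   (double negation)
= (~w | u) & (y | y & u)   (distribution)
= (~w | u) & y   (absorption)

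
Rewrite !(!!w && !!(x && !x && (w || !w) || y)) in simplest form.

!w || !y

!(!!w && !!(x && !x && (w || !w) || y))
= !(!!w && !!(x && !x || y))   (complement / identity)
= !(!!w && !!y)   (complement / identity)
= !w || !y   (De Morgan)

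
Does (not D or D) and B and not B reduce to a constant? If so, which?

(not D or D) and B and not B
= B and not B   (complement / identity)
= False   (complement)

yes, False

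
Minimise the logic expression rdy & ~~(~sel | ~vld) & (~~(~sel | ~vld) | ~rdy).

rdy & ~~(~sel | ~vld) & (~~(~sel | ~vld) | ~rdy)
= rdy & ~~(~sel | ~vld)
= rdy & (~sel | ~vld)

rdy & (~sel | ~vld)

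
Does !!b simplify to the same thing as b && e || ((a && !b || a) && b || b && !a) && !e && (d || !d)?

E1: !!b
    = b   — double negation
E2: b && e || ((a && !b || a) && b || b && !a) && !e && (d || !d)
    = b && e || (a && b || b && !a) && !e && (d || !d)   — absorption
    = b && e || b && !e && (d || !d)   — distribution
    = b && e || b && !e   — complement / identity
    = b   — distribution
Both reduce to b, so they are equivalent.

Yes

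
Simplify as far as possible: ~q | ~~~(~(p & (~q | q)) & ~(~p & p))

~q | ~~~(~(p & (~q | q)) & ~(~p & p))
= ~q | ~~(p & (~q | q) | ~p & p)
= ~q | ~~(p | ~p & p)
= ~q | ~~p
= ~q | p

~q | p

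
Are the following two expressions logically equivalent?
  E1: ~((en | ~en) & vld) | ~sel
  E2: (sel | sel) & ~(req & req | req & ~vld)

E1: ~((en | ~en) & vld) | ~sel
    = ~vld | ~sel   (complement / identity)
E2: (sel | sel) & ~(req & req | req & ~vld)
    = sel & ~(req & req | req & ~vld)   (idempotence)
    = sel & ~(req | req & ~vld)   (idempotence)
    = sel & ~req   (absorption)
These differ: at en=0, req=1, sel=0, vld=0, E1 = 1 but E2 = 0.

No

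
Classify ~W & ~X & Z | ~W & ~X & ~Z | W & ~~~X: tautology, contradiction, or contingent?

contingent

~W & ~X & Z | ~W & ~X & ~Z | W & ~~~X
= ~W & ~X | W & ~~~X   (distribution)
= ~W & ~X | W & ~X   (double negation)
= ~X   (distribution)
This depends on X, so it is not a constant.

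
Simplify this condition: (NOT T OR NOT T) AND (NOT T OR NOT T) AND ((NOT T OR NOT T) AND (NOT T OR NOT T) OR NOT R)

NOT T

(NOT T OR NOT T) AND (NOT T OR NOT T) AND ((NOT T OR NOT T) AND (NOT T OR NOT T) OR NOT R)
= (NOT T OR NOT T) AND (NOT T OR NOT T)   — absorption
= NOT T OR NOT T   — idempotence
= NOT T   — idempotence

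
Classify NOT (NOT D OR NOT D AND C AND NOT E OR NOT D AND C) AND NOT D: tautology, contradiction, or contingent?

NOT (NOT D OR NOT D AND C AND NOT E OR NOT D AND C) AND NOT D
= NOT (NOT D OR NOT D AND C) AND NOT D   — absorption
= NOT NOT D AND NOT D   — absorption
= D AND NOT D   — double negation
= FALSE   — complement

contradiction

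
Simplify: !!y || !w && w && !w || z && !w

!!y || !w && w && !w || z && !w
= !!y || !w && (w && !w || z)   (distribution)
= y || !w && (w && !w || z)   (double negation)
= y || !w && z   (complement / identity)

y || !w && z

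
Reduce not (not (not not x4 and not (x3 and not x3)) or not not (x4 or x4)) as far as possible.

not (not (not not x4 and not (x3 and not x3)) or not not (x4 or x4))
= not (not x4 or x3 and not x3 or not not (x4 or x4))
= not (not x4 or x3 and not x3 or not not x4)
= not (not x4 or not not x4)
= x4 and not x4
= False

False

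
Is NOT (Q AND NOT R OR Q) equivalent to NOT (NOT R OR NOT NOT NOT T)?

No

E1: NOT (Q AND NOT R OR Q)
    = NOT Q   [absorption]
E2: NOT (NOT R OR NOT NOT NOT T)
    = R AND NOT NOT T   [De Morgan]
    = R AND T   [double negation]
These differ: at Q=0, R=0, T=1, E1 = 1 but E2 = 0.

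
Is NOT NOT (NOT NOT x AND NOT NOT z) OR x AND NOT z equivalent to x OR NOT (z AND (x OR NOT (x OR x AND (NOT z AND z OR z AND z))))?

No

E1: NOT NOT (NOT NOT x AND NOT NOT z) OR x AND NOT z
    = NOT (NOT x OR NOT z) OR x AND NOT z   [De Morgan]
    = x AND z OR x AND NOT z   [De Morgan]
    = x   [distribution]
E2: x OR NOT (z AND (x OR NOT (x OR x AND (NOT z AND z OR z AND z))))
    = x OR NOT (z AND (x OR NOT (x OR x AND z)))   [distribution]
    = x OR NOT (z AND (x OR NOT x))   [absorption]
    = x OR NOT z   [complement / identity]
These differ: at x=0, z=0, E1 = 0 but E2 = 1.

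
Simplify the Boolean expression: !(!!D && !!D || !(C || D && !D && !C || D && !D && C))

!D && C

!(!!D && !!D || !(C || D && !D && !C || D && !D && C))
= !(!!D || !(C || D && !D && !C || D && !D && C))   — idempotence
= !(!!D || !(C || D && !D))   — distribution
= !(!!D || !C)   — complement / identity
= !D && C   — De Morgan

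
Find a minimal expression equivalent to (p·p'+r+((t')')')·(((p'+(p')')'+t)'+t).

r+t'

(p·p'+r+((t')')')·(((p'+(p')')'+t)'+t)
= (p·p'+r+((t')')')·((p·p'+t)'+t)   (De Morgan)
= (r+((t')')')·((p·p'+t)'+t)   (complement / identity)
= (r+t')·((p·p'+t)'+t)   (double negation)
= (r+t')·(t'+t)   (complement / identity)
= r+t'   (complement / identity)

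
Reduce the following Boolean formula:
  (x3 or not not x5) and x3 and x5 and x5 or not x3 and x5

(x3 or not not x5) and x3 and x5 and x5 or not x3 and x5
= (x3 or x5) and x3 and x5 and x5 or not x3 and x5   [double negation]
= (x3 or x5) and x3 and x5 or not x3 and x5   [idempotence]
= x3 and x5 or not x3 and x5   [absorption]
= x5   [distribution]

x5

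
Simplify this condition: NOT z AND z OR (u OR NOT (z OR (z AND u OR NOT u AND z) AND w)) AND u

u

NOT z AND z OR (u OR NOT (z OR (z AND u OR NOT u AND z) AND w)) AND u
= NOT z AND z OR (u OR NOT (z OR z AND w)) AND u   — distribution
= (u OR NOT (z OR z AND w)) AND u   — complement / identity
= (u OR NOT z) AND u   — absorption
= u   — absorption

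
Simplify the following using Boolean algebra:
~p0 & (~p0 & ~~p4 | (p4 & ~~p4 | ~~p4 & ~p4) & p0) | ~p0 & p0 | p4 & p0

p4

~p0 & (~p0 & ~~p4 | (p4 & ~~p4 | ~~p4 & ~p4) & p0) | ~p0 & p0 | p4 & p0
= ~p0 & (~p0 & ~~p4 | ~~p4 & p0) | ~p0 & p0 | p4 & p0   [distribution]
= ~p0 & ~~p4 | ~p0 & p0 | p4 & p0   [distribution]
= ~p0 & ~~p4 | p4 & p0   [complement / identity]
= ~p0 & p4 | p4 & p0   [double negation]
= p4   [distribution]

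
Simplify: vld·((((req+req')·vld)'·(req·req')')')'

0

vld·((((req+req')·vld)'·(req·req')')')'
= vld·((req+req')·vld+req·req')'   (De Morgan)
= vld·((req+req')·vld)'   (complement / identity)
= vld·vld'   (complement / identity)
= 0   (complement)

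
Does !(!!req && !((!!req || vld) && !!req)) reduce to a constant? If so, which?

!(!!req && !((!!req || vld) && !!req))
= !(!!req && !!!req)   (absorption)
= !(!!req && !req)   (double negation)
= !req || req   (De Morgan)
= true   (complement)

yes, True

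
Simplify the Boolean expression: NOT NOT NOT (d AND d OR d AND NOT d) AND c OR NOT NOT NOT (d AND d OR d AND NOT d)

NOT d

NOT NOT NOT (d AND d OR d AND NOT d) AND c OR NOT NOT NOT (d AND d OR d AND NOT d)
= NOT NOT NOT (d AND d OR d AND NOT d)
= NOT NOT NOT d
= NOT d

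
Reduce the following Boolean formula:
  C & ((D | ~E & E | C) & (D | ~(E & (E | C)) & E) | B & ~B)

C & D

C & ((D | ~E & E | C) & (D | ~(E & (E | C)) & E) | B & ~B)
= C & (D | ~E & E | C) & (D | ~(E & (E | C)) & E)   — complement / identity
= C & (D | ~E & E | C) & (D | ~E & E)   — absorption
= C & (D | ~E & E)   — absorption
= C & D   — complement / identity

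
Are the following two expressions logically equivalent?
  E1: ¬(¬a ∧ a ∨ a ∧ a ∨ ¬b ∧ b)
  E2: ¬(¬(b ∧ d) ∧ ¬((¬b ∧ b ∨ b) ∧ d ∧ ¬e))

No

E1: ¬(¬a ∧ a ∨ a ∧ a ∨ ¬b ∧ b)
    = ¬(a ∨ ¬b ∧ b)   [distribution]
    = ¬a   [complement / identity]
E2: ¬(¬(b ∧ d) ∧ ¬((¬b ∧ b ∨ b) ∧ d ∧ ¬e))
    = b ∧ d ∨ (¬b ∧ b ∨ b) ∧ d ∧ ¬e   [De Morgan]
    = b ∧ d ∨ b ∧ d ∧ ¬e   [complement / identity]
    = b ∧ d   [absorption]
These differ: at a=0, b=1, d=0, e=0, E1 = 1 but E2 = 0.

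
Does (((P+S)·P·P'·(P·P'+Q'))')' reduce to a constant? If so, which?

yes, False

(((P+S)·P·P'·(P·P'+Q'))')'
= ((P·P'·(P·P'+Q'))')'   [absorption]
= ((P·P')')'   [absorption]
= P·P'   [double negation]
= 0   [complement]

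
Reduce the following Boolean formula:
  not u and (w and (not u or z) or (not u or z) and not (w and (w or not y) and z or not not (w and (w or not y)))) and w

not u and (w and (not u or z) or (not u or z) and not (w and (w or not y) and z or not not (w and (w or not y)))) and w
= not u and (w and (not u or z) or (not u or z) and not (w and (w or not y) and z or w and (w or not y))) and w   — double negation
= not u and (w and (not u or z) or (not u or z) and not (w and (w or not y))) and w   — absorption
= not u and (w and (not u or z) or (not u or z) and not w) and w   — absorption
= not u and (not u or z) and w   — distribution
= not u and w   — absorption

not u and w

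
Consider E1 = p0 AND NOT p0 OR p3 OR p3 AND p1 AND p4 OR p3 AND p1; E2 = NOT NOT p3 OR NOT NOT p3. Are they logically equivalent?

Yes

E1: p0 AND NOT p0 OR p3 OR p3 AND p1 AND p4 OR p3 AND p1
    = p0 AND NOT p0 OR p3 OR p3 AND p1   [absorption]
    = p3 OR p3 AND p1   [complement / identity]
    = p3   [absorption]
E2: NOT NOT p3 OR NOT NOT p3
    = NOT NOT p3   [idempotence]
    = p3   [double negation]
Both reduce to p3, so they are equivalent.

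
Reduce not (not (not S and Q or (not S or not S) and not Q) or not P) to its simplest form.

not (not (not S and Q or (not S or not S) and not Q) or not P)
= not (not (not S and Q or not S and not Q) or not P)   [idempotence]
= not (not not S or not P)   [distribution]
= not S and P   [De Morgan]

not S and P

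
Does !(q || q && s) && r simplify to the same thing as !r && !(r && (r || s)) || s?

No

E1: !(q || q && s) && r
    = !q && r   [absorption]
E2: !r && !(r && (r || s)) || s
    = !r && !r || s   [absorption]
    = !r || s   [idempotence]
These differ: at q=1, r=0, s=1, E1 = 0 but E2 = 1.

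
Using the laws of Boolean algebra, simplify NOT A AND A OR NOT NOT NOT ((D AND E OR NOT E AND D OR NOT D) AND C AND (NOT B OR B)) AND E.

NOT A AND A OR NOT NOT NOT ((D AND E OR NOT E AND D OR NOT D) AND C AND (NOT B OR B)) AND E
= NOT NOT NOT ((D AND E OR NOT E AND D OR NOT D) AND C AND (NOT B OR B)) AND E   (complement / identity)
= NOT NOT NOT ((D AND E OR NOT E AND D OR NOT D) AND C) AND E   (complement / identity)
= NOT ((D AND E OR NOT E AND D OR NOT D) AND C) AND E   (double negation)
= NOT ((D OR NOT D) AND C) AND E   (distribution)
= NOT C AND E   (complement / identity)

NOT C AND E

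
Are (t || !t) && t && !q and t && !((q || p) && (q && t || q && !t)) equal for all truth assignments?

Yes

E1: (t || !t) && t && !q
    = t && !q   — complement / identity
E2: t && !((q || p) && (q && t || q && !t))
    = t && !((q || p) && q)   — distribution
    = t && !q   — absorption
Both reduce to t && !q, so they are equivalent.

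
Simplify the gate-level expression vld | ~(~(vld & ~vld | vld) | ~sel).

vld

vld | ~(~(vld & ~vld | vld) | ~sel)
= vld | (vld & ~vld | vld) & sel
= vld | vld & sel
= vld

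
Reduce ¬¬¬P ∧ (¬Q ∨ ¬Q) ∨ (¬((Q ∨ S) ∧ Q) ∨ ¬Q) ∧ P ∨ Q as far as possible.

¬¬¬P ∧ (¬Q ∨ ¬Q) ∨ (¬((Q ∨ S) ∧ Q) ∨ ¬Q) ∧ P ∨ Q
= ¬P ∧ (¬Q ∨ ¬Q) ∨ (¬((Q ∨ S) ∧ Q) ∨ ¬Q) ∧ P ∨ Q   (double negation)
= ¬P ∧ (¬Q ∨ ¬Q) ∨ (¬Q ∨ ¬Q) ∧ P ∨ Q   (absorption)
= ¬Q ∨ ¬Q ∨ Q   (distribution)
= ¬Q ∨ Q   (idempotence)
= True   (complement)

True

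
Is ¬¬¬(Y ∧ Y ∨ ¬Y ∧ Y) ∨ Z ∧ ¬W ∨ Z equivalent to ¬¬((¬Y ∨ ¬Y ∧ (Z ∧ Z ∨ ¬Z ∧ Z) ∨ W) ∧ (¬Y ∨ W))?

No

E1: ¬¬¬(Y ∧ Y ∨ ¬Y ∧ Y) ∨ Z ∧ ¬W ∨ Z
    = ¬¬¬Y ∨ Z ∧ ¬W ∨ Z   [distribution]
    = ¬¬¬Y ∨ Z   [absorption]
    = ¬Y ∨ Z   [double negation]
E2: ¬¬((¬Y ∨ ¬Y ∧ (Z ∧ Z ∨ ¬Z ∧ Z) ∨ W) ∧ (¬Y ∨ W))
    = ¬¬((¬Y ∨ ¬Y ∧ Z ∨ W) ∧ (¬Y ∨ W))   [distribution]
    = (¬Y ∨ ¬Y ∧ Z ∨ W) ∧ (¬Y ∨ W)   [double negation]
    = (¬Y ∨ W) ∧ (¬Y ∨ W)   [absorption]
    = ¬Y ∨ W   [idempotence]
These differ: at W=1, Y=1, Z=0, E1 = 0 but E2 = 1.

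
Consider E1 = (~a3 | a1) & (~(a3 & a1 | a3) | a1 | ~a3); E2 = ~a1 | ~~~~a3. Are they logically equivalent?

E1: (~a3 | a1) & (~(a3 & a1 | a3) | a1 | ~a3)
    = (~a3 | a1) & (~a3 | a1 | ~a3)
    = ~a3 | a1
E2: ~a1 | ~~~~a3
    = ~a1 | ~~a3
    = ~a1 | a3
These differ: at a1=0, a3=1, E1 = 0 but E2 = 1.

No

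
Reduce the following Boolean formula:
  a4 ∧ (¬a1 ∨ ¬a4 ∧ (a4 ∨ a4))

a4 ∧ ¬a1

a4 ∧ (¬a1 ∨ ¬a4 ∧ (a4 ∨ a4))
= a4 ∧ (¬a1 ∨ ¬a4 ∧ a4)   — idempotence
= a4 ∧ ¬a1   — complement / identity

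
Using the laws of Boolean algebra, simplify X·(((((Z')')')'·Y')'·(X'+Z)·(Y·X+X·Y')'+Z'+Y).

X·(((((Z')')')'·Y')'·(X'+Z)·(Y·X+X·Y')'+Z'+Y)
= X·(((((Z')')')'·Y')'·(X'+Z)·X'+Z'+Y)   — distribution
= X·(((((Z')')')'·Y')'·X'+Z'+Y)   — absorption
= X·((((Z')')'+Y)·X'+Z'+Y)   — De Morgan
= X·((Z'+Y)·X'+Z'+Y)   — double negation
= X·(Z'+Y)   — absorption

X·(Z'+Y)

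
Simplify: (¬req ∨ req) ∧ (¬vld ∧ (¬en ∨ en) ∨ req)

(¬req ∨ req) ∧ (¬vld ∧ (¬en ∨ en) ∨ req)
= (¬req ∨ req) ∧ (¬vld ∨ req)   [complement / identity]
= ¬vld ∨ req   [complement / identity]

¬vld ∨ req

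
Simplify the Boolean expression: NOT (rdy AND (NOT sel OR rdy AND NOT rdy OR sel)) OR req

NOT rdy OR req

NOT (rdy AND (NOT sel OR rdy AND NOT rdy OR sel)) OR req
= NOT (rdy AND (NOT sel OR sel)) OR req   [complement / identity]
= NOT rdy OR req   [complement / identity]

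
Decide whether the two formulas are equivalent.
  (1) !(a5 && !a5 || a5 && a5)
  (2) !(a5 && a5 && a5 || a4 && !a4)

E1: !(a5 && !a5 || a5 && a5)
    = !a5   (distribution)
E2: !(a5 && a5 && a5 || a4 && !a4)
    = !(a5 && a5 || a4 && !a4)   (idempotence)
    = !(a5 && a5)   (complement / identity)
    = !a5   (idempotence)
Both reduce to !a5, so they are equivalent.

Yes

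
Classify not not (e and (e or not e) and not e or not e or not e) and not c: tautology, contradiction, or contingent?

not not (e and (e or not e) and not e or not e or not e) and not c
= (e and (e or not e) and not e or not e or not e) and not c   (double negation)
= (e and not e or not e or not e) and not c   (complement / identity)
= (e and not e or not e) and not c   (idempotence)
= not e and not c   (complement / identity)
This depends on c, e, so it is not a constant.

contingent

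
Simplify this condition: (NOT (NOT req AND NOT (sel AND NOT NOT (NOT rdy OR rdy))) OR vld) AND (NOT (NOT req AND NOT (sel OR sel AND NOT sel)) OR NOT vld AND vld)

(NOT (NOT req AND NOT (sel AND NOT NOT (NOT rdy OR rdy))) OR vld) AND (NOT (NOT req AND NOT (sel OR sel AND NOT sel)) OR NOT vld AND vld)
= (NOT (NOT req AND NOT (sel AND NOT NOT (NOT rdy OR rdy))) OR vld) AND (NOT (NOT req AND NOT sel) OR NOT vld AND vld)
= (NOT (NOT req AND NOT (sel AND NOT NOT (NOT rdy OR rdy))) OR vld) AND NOT (NOT req AND NOT sel)
= (NOT (NOT req AND NOT (sel AND (NOT rdy OR rdy))) OR vld) AND NOT (NOT req AND NOT sel)
= (NOT (NOT req AND NOT sel) OR vld) AND NOT (NOT req AND NOT sel)
= NOT (NOT req AND NOT sel)
= req OR sel

req OR sel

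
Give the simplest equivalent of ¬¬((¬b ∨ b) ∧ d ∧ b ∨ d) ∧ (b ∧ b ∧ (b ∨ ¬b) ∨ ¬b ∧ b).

¬¬((¬b ∨ b) ∧ d ∧ b ∨ d) ∧ (b ∧ b ∧ (b ∨ ¬b) ∨ ¬b ∧ b)
= ¬¬(d ∧ b ∨ d) ∧ (b ∧ b ∧ (b ∨ ¬b) ∨ ¬b ∧ b)   [complement / identity]
= ¬¬(d ∧ b ∨ d) ∧ (b ∧ b ∨ ¬b ∧ b)   [complement / identity]
= ¬¬(d ∧ b ∨ d) ∧ b   [distribution]
= ¬¬d ∧ b   [absorption]
= d ∧ b   [double negation]

d ∧ b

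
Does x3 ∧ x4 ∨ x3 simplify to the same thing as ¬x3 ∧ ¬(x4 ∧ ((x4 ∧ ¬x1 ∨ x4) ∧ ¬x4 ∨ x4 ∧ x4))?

E1: x3 ∧ x4 ∨ x3
    = x3
E2: ¬x3 ∧ ¬(x4 ∧ ((x4 ∧ ¬x1 ∨ x4) ∧ ¬x4 ∨ x4 ∧ x4))
    = ¬x3 ∧ ¬(x4 ∧ (x4 ∧ ¬x4 ∨ x4 ∧ x4))
    = ¬x3 ∧ ¬(x4 ∧ x4)
    = ¬x3 ∧ ¬x4
These differ: at x1=0, x3=1, x4=1, E1 = 1 but E2 = 0.

No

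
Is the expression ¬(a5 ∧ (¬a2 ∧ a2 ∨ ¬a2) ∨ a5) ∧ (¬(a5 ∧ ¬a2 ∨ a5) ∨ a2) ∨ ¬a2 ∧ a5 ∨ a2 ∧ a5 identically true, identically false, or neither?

identically true

¬(a5 ∧ (¬a2 ∧ a2 ∨ ¬a2) ∨ a5) ∧ (¬(a5 ∧ ¬a2 ∨ a5) ∨ a2) ∨ ¬a2 ∧ a5 ∨ a2 ∧ a5
= ¬(a5 ∧ ¬a2 ∨ a5) ∧ (¬(a5 ∧ ¬a2 ∨ a5) ∨ a2) ∨ ¬a2 ∧ a5 ∨ a2 ∧ a5   — complement / identity
= ¬(a5 ∧ ¬a2 ∨ a5) ∧ (¬(a5 ∧ ¬a2 ∨ a5) ∨ a2) ∨ a5   — distribution
= ¬(a5 ∧ ¬a2 ∨ a5) ∨ a5   — absorption
= ¬a5 ∨ a5   — absorption
= True   — complement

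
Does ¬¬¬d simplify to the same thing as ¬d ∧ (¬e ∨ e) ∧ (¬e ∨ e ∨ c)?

Yes

E1: ¬¬¬d
    = ¬d   (double negation)
E2: ¬d ∧ (¬e ∨ e) ∧ (¬e ∨ e ∨ c)
    = ¬d ∧ (¬e ∨ e)   (absorption)
    = ¬d   (complement / identity)
Both reduce to ¬d, so they are equivalent.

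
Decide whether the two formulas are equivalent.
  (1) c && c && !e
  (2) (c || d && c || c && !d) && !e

Yes

E1: c && c && !e
    = c && !e   (idempotence)
E2: (c || d && c || c && !d) && !e
    = (c || c) && !e   (distribution)
    = c && !e   (idempotence)
Both reduce to c && !e, so they are equivalent.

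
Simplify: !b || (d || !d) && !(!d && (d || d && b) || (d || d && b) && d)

!b || !d

!b || (d || !d) && !(!d && (d || d && b) || (d || d && b) && d)
= !b || !(!d && (d || d && b) || (d || d && b) && d)   (complement / identity)
= !b || !(d || d && b)   (distribution)
= !b || !d   (absorption)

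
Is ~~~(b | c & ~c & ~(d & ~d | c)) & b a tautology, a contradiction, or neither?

~~~(b | c & ~c & ~(d & ~d | c)) & b
= ~(b | c & ~c & ~(d & ~d | c)) & b   [double negation]
= ~(b | c & ~c & ~c) & b   [complement / identity]
= ~(b | c & ~c) & b   [idempotence]
= ~b & b   [complement / identity]
= 0   [complement]

contradiction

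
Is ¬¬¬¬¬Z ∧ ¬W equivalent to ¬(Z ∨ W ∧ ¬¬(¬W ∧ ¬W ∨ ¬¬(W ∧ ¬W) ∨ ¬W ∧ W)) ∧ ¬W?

Yes

E1: ¬¬¬¬¬Z ∧ ¬W
    = ¬¬¬Z ∧ ¬W   (double negation)
    = ¬Z ∧ ¬W   (double negation)
E2: ¬(Z ∨ W ∧ ¬¬(¬W ∧ ¬W ∨ ¬¬(W ∧ ¬W) ∨ ¬W ∧ W)) ∧ ¬W
    = ¬(Z ∨ W ∧ ¬¬(¬W ∧ ¬W ∨ W ∧ ¬W ∨ ¬W ∧ W)) ∧ ¬W   (double negation)
    = ¬(Z ∨ W ∧ (¬W ∧ ¬W ∨ W ∧ ¬W ∨ ¬W ∧ W)) ∧ ¬W   (double negation)
    = ¬(Z ∨ W ∧ (¬W ∧ ¬W ∨ W ∧ ¬W)) ∧ ¬W   (complement / identity)
    = ¬(Z ∨ W ∧ ¬W) ∧ ¬W   (distribution)
    = ¬Z ∧ ¬W   (complement / identity)
Both reduce to ¬Z ∧ ¬W, so they are equivalent.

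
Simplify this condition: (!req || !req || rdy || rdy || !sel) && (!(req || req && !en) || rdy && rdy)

(!req || !req || rdy || rdy || !sel) && (!(req || req && !en) || rdy && rdy)
= (!req || rdy || rdy || !sel) && (!(req || req && !en) || rdy && rdy)   [idempotence]
= (!req || rdy || !sel) && (!(req || req && !en) || rdy && rdy)   [idempotence]
= (!req || rdy || !sel) && (!req || rdy && rdy)   [absorption]
= (!req || rdy || !sel) && (!req || rdy)   [idempotence]
= !req || rdy   [absorption]

!req || rdy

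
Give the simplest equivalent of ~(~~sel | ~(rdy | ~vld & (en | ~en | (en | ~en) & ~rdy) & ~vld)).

~sel & (rdy | ~vld)

~(~~sel | ~(rdy | ~vld & (en | ~en | (en | ~en) & ~rdy) & ~vld))
= ~(~~sel | ~(rdy | ~vld & (en | ~en) & ~vld))   (absorption)
= ~(~~sel | ~(rdy | ~vld & ~vld))   (complement / identity)
= ~sel & (rdy | ~vld & ~vld)   (De Morgan)
= ~sel & (rdy | ~vld)   (idempotence)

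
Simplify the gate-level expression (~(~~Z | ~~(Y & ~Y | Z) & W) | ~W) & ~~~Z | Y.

(~(~~Z | ~~(Y & ~Y | Z) & W) | ~W) & ~~~Z | Y
= (~(~~Z | ~~Z & W) | ~W) & ~~~Z | Y   (complement / identity)
= (~~~Z | ~W) & ~~~Z | Y   (absorption)
= ~~~Z | Y   (absorption)
= ~Z | Y   (double negation)

~Z | Y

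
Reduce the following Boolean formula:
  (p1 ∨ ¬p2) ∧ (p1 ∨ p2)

p1

(p1 ∨ ¬p2) ∧ (p1 ∨ p2)
= p1 ∨ ¬p2 ∧ p2
= p1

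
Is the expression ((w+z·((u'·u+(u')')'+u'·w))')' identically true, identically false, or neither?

neither

((w+z·((u'·u+(u')')'+u'·w))')'
= ((w+z·((u'·u+u)'+u'·w))')'   (double negation)
= ((w+z·(u'+u'·w))')'   (complement / identity)
= ((w+z·u')')'   (absorption)
= w+z·u'   (double negation)
This depends on u, w, z, so it is not a constant.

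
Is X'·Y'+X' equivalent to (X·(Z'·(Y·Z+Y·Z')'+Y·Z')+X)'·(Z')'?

No

E1: X'·Y'+X'
    = X'   [absorption]
E2: (X·(Z'·(Y·Z+Y·Z')'+Y·Z')+X)'·(Z')'
    = (X·(Z'·(Y·Z+Y·Z')'+Y·Z')+X)'·Z   [double negation]
    = (X·(Z'·Y'+Y·Z')+X)'·Z   [distribution]
    = (X·Z'+X)'·Z   [distribution]
    = X'·Z   [absorption]
These differ: at X=0, Y=0, Z=0, E1 = 1 but E2 = 0.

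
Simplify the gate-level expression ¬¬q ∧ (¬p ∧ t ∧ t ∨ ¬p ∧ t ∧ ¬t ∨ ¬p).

q ∧ ¬p

¬¬q ∧ (¬p ∧ t ∧ t ∨ ¬p ∧ t ∧ ¬t ∨ ¬p)
= ¬¬q ∧ (¬p ∧ t ∨ ¬p)   — distribution
= q ∧ (¬p ∧ t ∨ ¬p)   — double negation
= q ∧ ¬p   — absorption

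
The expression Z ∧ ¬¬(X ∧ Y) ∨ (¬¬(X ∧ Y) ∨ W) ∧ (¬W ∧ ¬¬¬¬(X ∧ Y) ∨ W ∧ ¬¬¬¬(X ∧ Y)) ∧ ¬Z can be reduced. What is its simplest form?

Z ∧ ¬¬(X ∧ Y) ∨ (¬¬(X ∧ Y) ∨ W) ∧ (¬W ∧ ¬¬¬¬(X ∧ Y) ∨ W ∧ ¬¬¬¬(X ∧ Y)) ∧ ¬Z
= Z ∧ ¬¬(X ∧ Y) ∨ (¬¬(X ∧ Y) ∨ W) ∧ ¬¬¬¬(X ∧ Y) ∧ ¬Z   — distribution
= Z ∧ ¬¬(X ∧ Y) ∨ (¬¬(X ∧ Y) ∨ W) ∧ ¬¬(X ∧ Y) ∧ ¬Z   — double negation
= Z ∧ ¬¬(X ∧ Y) ∨ ¬¬(X ∧ Y) ∧ ¬Z   — absorption
= ¬¬(X ∧ Y)   — distribution
= X ∧ Y   — double negation

X ∧ Y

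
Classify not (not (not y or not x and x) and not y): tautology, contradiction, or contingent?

not (not (not y or not x and x) and not y)
= not (not not y and not y)   [complement / identity]
= not y or y   [De Morgan]
= True   [complement]

tautology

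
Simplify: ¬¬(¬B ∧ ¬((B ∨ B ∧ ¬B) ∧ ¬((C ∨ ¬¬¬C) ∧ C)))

¬B

¬¬(¬B ∧ ¬((B ∨ B ∧ ¬B) ∧ ¬((C ∨ ¬¬¬C) ∧ C)))
= ¬¬(¬B ∧ ¬((B ∨ B ∧ ¬B) ∧ ¬((C ∨ ¬C) ∧ C)))   [double negation]
= ¬(B ∨ (B ∨ B ∧ ¬B) ∧ ¬((C ∨ ¬C) ∧ C))   [De Morgan]
= ¬(B ∨ (B ∨ B ∧ ¬B) ∧ ¬C)   [complement / identity]
= ¬(B ∨ B ∧ ¬C)   [complement / identity]
= ¬B   [absorption]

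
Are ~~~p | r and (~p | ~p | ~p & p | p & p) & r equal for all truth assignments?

No

E1: ~~~p | r
    = ~p | r   — double negation
E2: (~p | ~p | ~p & p | p & p) & r
    = (~p | ~p | p) & r   — distribution
    = (~p | p) & r   — idempotence
    = r   — complement / identity
These differ: at p=0, r=0, E1 = 1 but E2 = 0.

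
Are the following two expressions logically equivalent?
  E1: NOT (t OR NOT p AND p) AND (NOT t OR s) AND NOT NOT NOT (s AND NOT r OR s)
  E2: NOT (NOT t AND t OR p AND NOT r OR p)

No

E1: NOT (t OR NOT p AND p) AND (NOT t OR s) AND NOT NOT NOT (s AND NOT r OR s)
    = NOT (t OR NOT p AND p) AND (NOT t OR s) AND NOT NOT NOT s   — absorption
    = NOT (t OR NOT p AND p) AND (NOT t OR s) AND NOT s   — double negation
    = NOT t AND (NOT t OR s) AND NOT s   — complement / identity
    = NOT t AND NOT s   — absorption
E2: NOT (NOT t AND t OR p AND NOT r OR p)
    = NOT (NOT t AND t OR p)   — absorption
    = NOT p   — complement / identity
These differ: at p=0, r=0, s=1, t=1, E1 = 0 but E2 = 1.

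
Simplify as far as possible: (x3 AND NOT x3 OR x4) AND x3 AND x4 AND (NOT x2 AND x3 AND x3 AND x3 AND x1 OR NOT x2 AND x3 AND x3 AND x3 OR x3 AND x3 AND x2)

(x3 AND NOT x3 OR x4) AND x3 AND x4 AND (NOT x2 AND x3 AND x3 AND x3 AND x1 OR NOT x2 AND x3 AND x3 AND x3 OR x3 AND x3 AND x2)
= (x3 AND NOT x3 OR x4) AND x3 AND x4 AND (NOT x2 AND x3 AND x3 AND x3 OR x3 AND x3 AND x2)   (absorption)
= (x3 AND NOT x3 OR x4) AND x3 AND x4 AND (NOT x2 AND x3 AND x3 OR x3 AND x3 AND x2)   (idempotence)
= (x3 AND NOT x3 OR x4) AND x3 AND x4 AND x3 AND x3   (distribution)
= (x3 AND NOT x3 OR x4) AND x3 AND x4 AND x3   (idempotence)
= x4 AND x3 AND x4 AND x3   (complement / identity)
= x4 AND x3   (idempotence)

x4 AND x3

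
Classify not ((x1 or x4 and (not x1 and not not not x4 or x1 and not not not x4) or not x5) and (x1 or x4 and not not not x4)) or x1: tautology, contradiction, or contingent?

tautology

not ((x1 or x4 and (not x1 and not not not x4 or x1 and not not not x4) or not x5) and (x1 or x4 and not not not x4)) or x1
= not ((x1 or x4 and not not not x4 or not x5) and (x1 or x4 and not not not x4)) or x1
= not (x1 or x4 and not not not x4) or x1
= not (x1 or x4 and not x4) or x1
= not x1 or x1
= True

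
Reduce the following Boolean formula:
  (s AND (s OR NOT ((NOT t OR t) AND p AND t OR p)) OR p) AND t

(s AND (s OR NOT ((NOT t OR t) AND p AND t OR p)) OR p) AND t
= (s AND (s OR NOT (p AND t OR p)) OR p) AND t
= (s AND (s OR NOT p) OR p) AND t
= (s OR p) AND t

(s OR p) AND t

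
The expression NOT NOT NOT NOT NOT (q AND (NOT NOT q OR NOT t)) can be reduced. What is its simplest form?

NOT NOT NOT NOT NOT (q AND (NOT NOT q OR NOT t))
= NOT NOT NOT NOT NOT (q AND (q OR NOT t))   (double negation)
= NOT NOT NOT (q AND (q OR NOT t))   (double negation)
= NOT (q AND (q OR NOT t))   (double negation)
= NOT q   (absorption)

NOT q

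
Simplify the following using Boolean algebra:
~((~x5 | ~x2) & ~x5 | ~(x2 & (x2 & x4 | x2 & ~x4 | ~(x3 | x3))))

x5 & x2

~((~x5 | ~x2) & ~x5 | ~(x2 & (x2 & x4 | x2 & ~x4 | ~(x3 | x3))))
= ~(~x5 | ~(x2 & (x2 & x4 | x2 & ~x4 | ~(x3 | x3))))   — absorption
= ~(~x5 | ~(x2 & (x2 & x4 | x2 & ~x4 | ~x3)))   — idempotence
= ~(~x5 | ~(x2 & (x2 | ~x3)))   — distribution
= x5 & x2 & (x2 | ~x3)   — De Morgan
= x5 & x2   — absorption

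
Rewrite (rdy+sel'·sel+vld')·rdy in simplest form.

(rdy+sel'·sel+vld')·rdy
= (rdy+vld')·rdy   — complement / identity
= rdy   — absorption

rdy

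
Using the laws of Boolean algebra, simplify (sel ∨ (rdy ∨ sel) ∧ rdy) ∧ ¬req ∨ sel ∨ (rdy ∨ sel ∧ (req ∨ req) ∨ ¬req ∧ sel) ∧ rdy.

sel ∨ rdy

(sel ∨ (rdy ∨ sel) ∧ rdy) ∧ ¬req ∨ sel ∨ (rdy ∨ sel ∧ (req ∨ req) ∨ ¬req ∧ sel) ∧ rdy
= (sel ∨ (rdy ∨ sel) ∧ rdy) ∧ ¬req ∨ sel ∨ (rdy ∨ sel ∧ req ∨ ¬req ∧ sel) ∧ rdy   — idempotence
= (sel ∨ (rdy ∨ sel) ∧ rdy) ∧ ¬req ∨ sel ∨ (rdy ∨ sel) ∧ rdy   — distribution
= sel ∨ (rdy ∨ sel) ∧ rdy   — absorption
= sel ∨ rdy   — absorption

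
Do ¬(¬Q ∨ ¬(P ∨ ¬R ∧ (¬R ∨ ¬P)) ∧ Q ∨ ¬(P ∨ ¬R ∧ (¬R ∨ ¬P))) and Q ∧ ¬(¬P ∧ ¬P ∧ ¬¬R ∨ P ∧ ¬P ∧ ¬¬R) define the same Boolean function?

E1: ¬(¬Q ∨ ¬(P ∨ ¬R ∧ (¬R ∨ ¬P)) ∧ Q ∨ ¬(P ∨ ¬R ∧ (¬R ∨ ¬P)))
    = ¬(¬Q ∨ ¬(P ∨ ¬R ∧ (¬R ∨ ¬P)))   — absorption
    = Q ∧ (P ∨ ¬R ∧ (¬R ∨ ¬P))   — De Morgan
    = Q ∧ (P ∨ ¬R)   — absorption
E2: Q ∧ ¬(¬P ∧ ¬P ∧ ¬¬R ∨ P ∧ ¬P ∧ ¬¬R)
    = Q ∧ ¬(¬P ∧ ¬¬R)   — distribution
    = Q ∧ (P ∨ ¬R)   — De Morgan
Both reduce to Q ∧ (P ∨ ¬R), so they are equivalent.

Yes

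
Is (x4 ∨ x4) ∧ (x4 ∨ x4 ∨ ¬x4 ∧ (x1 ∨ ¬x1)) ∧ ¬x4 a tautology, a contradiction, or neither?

contradiction

(x4 ∨ x4) ∧ (x4 ∨ x4 ∨ ¬x4 ∧ (x1 ∨ ¬x1)) ∧ ¬x4
= (x4 ∨ x4) ∧ (x4 ∨ ¬x4 ∧ (x1 ∨ ¬x1)) ∧ ¬x4
= x4 ∧ (x4 ∨ ¬x4 ∧ (x1 ∨ ¬x1)) ∧ ¬x4
= x4 ∧ (x4 ∨ ¬x4) ∧ ¬x4
= x4 ∧ ¬x4
= False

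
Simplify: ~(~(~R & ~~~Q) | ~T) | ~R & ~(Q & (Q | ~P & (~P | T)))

~(~(~R & ~~~Q) | ~T) | ~R & ~(Q & (Q | ~P & (~P | T)))
= ~(~(~R & ~Q) | ~T) | ~R & ~(Q & (Q | ~P & (~P | T)))   (double negation)
= ~(~(~R & ~Q) | ~T) | ~R & ~(Q & (Q | ~P))   (absorption)
= ~(~(~R & ~Q) | ~T) | ~R & ~Q   (absorption)
= ~R & ~Q & T | ~R & ~Q   (De Morgan)
= ~R & ~Q   (absorption)

~R & ~Q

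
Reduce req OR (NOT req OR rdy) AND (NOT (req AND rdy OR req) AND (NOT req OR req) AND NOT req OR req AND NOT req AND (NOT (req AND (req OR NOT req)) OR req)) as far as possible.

req OR (NOT req OR rdy) AND (NOT (req AND rdy OR req) AND (NOT req OR req) AND NOT req OR req AND NOT req AND (NOT (req AND (req OR NOT req)) OR req))
= req OR (NOT req OR rdy) AND (NOT (req AND rdy OR req) AND (NOT req OR req) AND NOT req OR req AND NOT req AND (NOT req OR req))   — complement / identity
= req OR (NOT req OR rdy) AND (NOT req AND (NOT req OR req) AND NOT req OR req AND NOT req AND (NOT req OR req))   — absorption
= req OR (NOT req OR rdy) AND NOT req AND (NOT req OR req)   — distribution
= req OR (NOT req OR rdy) AND NOT req   — complement / identity
= req OR NOT req   — absorption
= TRUE   — complement

TRUE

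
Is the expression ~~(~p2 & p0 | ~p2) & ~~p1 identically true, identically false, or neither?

neither

~~(~p2 & p0 | ~p2) & ~~p1
= ~~(~p2 & p0 | ~p2) & p1
= ~~~p2 & p1
= ~p2 & p1
This depends on p1, p2, so it is not a constant.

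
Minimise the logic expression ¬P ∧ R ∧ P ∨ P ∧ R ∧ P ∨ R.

R

¬P ∧ R ∧ P ∨ P ∧ R ∧ P ∨ R
= R ∧ P ∨ R   [distribution]
= R   [absorption]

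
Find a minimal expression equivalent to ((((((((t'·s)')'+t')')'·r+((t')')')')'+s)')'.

t'+s

((((((((t'·s)')'+t')')'·r+((t')')')')'+s)')'
= ((((((t'·s+t')')'·r+((t')')')')'+s)')'   [double negation]
= ((((t'·s+t')')'·r+((t')')')')'+s   [double negation]
= ((((t')')'·r+((t')')')')'+s   [absorption]
= ((((t')')')')'+s   [absorption]
= ((t')')'+s   [double negation]
= t'+s   [double negation]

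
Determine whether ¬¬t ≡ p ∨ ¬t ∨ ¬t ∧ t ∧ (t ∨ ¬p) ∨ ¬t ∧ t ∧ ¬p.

E1: ¬¬t
    = t   [double negation]
E2: p ∨ ¬t ∨ ¬t ∧ t ∧ (t ∨ ¬p) ∨ ¬t ∧ t ∧ ¬p
    = p ∨ ¬t ∨ ¬t ∧ t ∨ ¬t ∧ t ∧ ¬p   [absorption]
    = p ∨ ¬t ∨ ¬t ∧ t   [absorption]
    = p ∨ ¬t   [complement / identity]
These differ: at p=0, t=0, E1 = 0 but E2 = 1.

No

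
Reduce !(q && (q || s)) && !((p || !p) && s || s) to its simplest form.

!q && !s

!(q && (q || s)) && !((p || !p) && s || s)
= !(q && (q || s)) && !(s || s)   (complement / identity)
= !(q && (q || s)) && !s   (idempotence)
= !q && !s   (absorption)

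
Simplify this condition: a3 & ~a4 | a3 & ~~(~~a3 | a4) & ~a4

a3 & ~a4

a3 & ~a4 | a3 & ~~(~~a3 | a4) & ~a4
= a3 & ~a4 | a3 & ~~(a3 | a4) & ~a4   — double negation
= a3 & ~a4 | a3 & (a3 | a4) & ~a4   — double negation
= a3 & ~a4 | a3 & ~a4   — absorption
= a3 & ~a4   — idempotence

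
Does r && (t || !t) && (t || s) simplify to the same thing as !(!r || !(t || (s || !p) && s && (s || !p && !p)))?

Yes

E1: r && (t || !t) && (t || s)
    = r && (t || s)
E2: !(!r || !(t || (s || !p) && s && (s || !p && !p)))
    = !(!r || !(t || (s || !p) && s && (s || !p)))
    = !(!r || !(t || (s || !p) && s))
    = !(!r || !(t || s))
    = r && (t || s)
Both reduce to r && (t || s), so they are equivalent.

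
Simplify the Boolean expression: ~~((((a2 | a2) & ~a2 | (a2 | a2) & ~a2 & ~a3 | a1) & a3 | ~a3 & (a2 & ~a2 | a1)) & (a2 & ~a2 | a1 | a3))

~~((((a2 | a2) & ~a2 | (a2 | a2) & ~a2 & ~a3 | a1) & a3 | ~a3 & (a2 & ~a2 | a1)) & (a2 & ~a2 | a1 | a3))
= ~~((((a2 | a2) & ~a2 | a1) & a3 | ~a3 & (a2 & ~a2 | a1)) & (a2 & ~a2 | a1 | a3))   [absorption]
= ~~(((a2 & ~a2 | a1) & a3 | ~a3 & (a2 & ~a2 | a1)) & (a2 & ~a2 | a1 | a3))   [idempotence]
= ~~((a2 & ~a2 | a1) & (a2 & ~a2 | a1 | a3))   [distribution]
= ~~(a2 & ~a2 | a1)   [absorption]
= ~~a1   [complement / identity]
= a1   [double negation]

a1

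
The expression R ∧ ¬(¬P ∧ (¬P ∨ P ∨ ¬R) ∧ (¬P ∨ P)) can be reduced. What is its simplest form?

R ∧ P

R ∧ ¬(¬P ∧ (¬P ∨ P ∨ ¬R) ∧ (¬P ∨ P))
= R ∧ ¬(¬P ∧ (¬P ∨ P))   [absorption]
= R ∧ ¬¬P   [complement / identity]
= R ∧ P   [double negation]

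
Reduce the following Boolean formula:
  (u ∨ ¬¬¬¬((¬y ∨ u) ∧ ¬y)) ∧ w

(u ∨ ¬y) ∧ w

(u ∨ ¬¬¬¬((¬y ∨ u) ∧ ¬y)) ∧ w
= (u ∨ ¬¬¬¬¬y) ∧ w   (absorption)
= (u ∨ ¬¬¬y) ∧ w   (double negation)
= (u ∨ ¬y) ∧ w   (double negation)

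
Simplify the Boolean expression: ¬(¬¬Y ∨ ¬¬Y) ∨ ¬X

¬(¬¬Y ∨ ¬¬Y) ∨ ¬X
= ¬¬¬Y ∨ ¬X   — idempotence
= ¬Y ∨ ¬X   — double negation

¬Y ∨ ¬X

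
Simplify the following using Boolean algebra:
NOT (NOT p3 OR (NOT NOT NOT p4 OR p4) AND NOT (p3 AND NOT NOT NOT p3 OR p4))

NOT (NOT p3 OR (NOT NOT NOT p4 OR p4) AND NOT (p3 AND NOT NOT NOT p3 OR p4))
= NOT (NOT p3 OR (NOT p4 OR p4) AND NOT (p3 AND NOT NOT NOT p3 OR p4))   [double negation]
= NOT (NOT p3 OR NOT (p3 AND NOT NOT NOT p3 OR p4))   [complement / identity]
= p3 AND (p3 AND NOT NOT NOT p3 OR p4)   [De Morgan]
= p3 AND (p3 AND NOT p3 OR p4)   [double negation]
= p3 AND p4   [complement / identity]

p3 AND p4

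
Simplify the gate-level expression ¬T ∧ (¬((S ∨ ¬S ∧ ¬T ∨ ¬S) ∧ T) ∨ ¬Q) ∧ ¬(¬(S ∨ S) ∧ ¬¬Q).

¬T ∧ (¬((S ∨ ¬S ∧ ¬T ∨ ¬S) ∧ T) ∨ ¬Q) ∧ ¬(¬(S ∨ S) ∧ ¬¬Q)
= ¬T ∧ (¬((S ∨ ¬S ∧ ¬T ∨ ¬S) ∧ T) ∨ ¬Q) ∧ (S ∨ S ∨ ¬Q)
= ¬T ∧ (¬((S ∨ ¬S) ∧ T) ∨ ¬Q) ∧ (S ∨ S ∨ ¬Q)
= ¬T ∧ (¬T ∨ ¬Q) ∧ (S ∨ S ∨ ¬Q)
= ¬T ∧ (S ∨ S ∨ ¬Q)
= ¬T ∧ (S ∨ ¬Q)

¬T ∧ (S ∨ ¬Q)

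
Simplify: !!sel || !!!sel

!!sel || !!!sel
= sel || !!!sel   (double negation)
= sel || !sel   (double negation)
= true   (complement)

true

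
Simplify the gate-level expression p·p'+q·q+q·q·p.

p·p'+q·q+q·q·p
= q·q+q·q·p   — complement / identity
= q·q   — absorption
= q   — idempotence

q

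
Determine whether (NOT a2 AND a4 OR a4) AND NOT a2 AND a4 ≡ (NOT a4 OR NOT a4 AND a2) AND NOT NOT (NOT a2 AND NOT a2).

E1: (NOT a2 AND a4 OR a4) AND NOT a2 AND a4
    = NOT a2 AND a4   [absorption]
E2: (NOT a4 OR NOT a4 AND a2) AND NOT NOT (NOT a2 AND NOT a2)
    = NOT a4 AND NOT NOT (NOT a2 AND NOT a2)   [absorption]
    = NOT a4 AND NOT NOT NOT a2   [idempotence]
    = NOT a4 AND NOT a2   [double negation]
These differ: at a2=0, a4=0, E1 = 0 but E2 = 1.

No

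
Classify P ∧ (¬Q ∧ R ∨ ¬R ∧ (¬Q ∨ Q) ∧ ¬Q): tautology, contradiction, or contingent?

P ∧ (¬Q ∧ R ∨ ¬R ∧ (¬Q ∨ Q) ∧ ¬Q)
= P ∧ (¬Q ∧ R ∨ ¬R ∧ ¬Q)   [complement / identity]
= P ∧ ¬Q   [distribution]
This depends on P, Q, so it is not a constant.

contingent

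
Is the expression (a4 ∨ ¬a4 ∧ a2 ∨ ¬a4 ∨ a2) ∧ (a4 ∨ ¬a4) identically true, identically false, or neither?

identically true

(a4 ∨ ¬a4 ∧ a2 ∨ ¬a4 ∨ a2) ∧ (a4 ∨ ¬a4)
= (a4 ∨ ¬a4 ∨ a2) ∧ (a4 ∨ ¬a4)   (absorption)
= a4 ∨ ¬a4   (absorption)
= True   (complement)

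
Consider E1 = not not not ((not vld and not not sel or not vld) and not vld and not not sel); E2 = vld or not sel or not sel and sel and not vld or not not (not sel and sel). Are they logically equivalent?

Yes

E1: not not not ((not vld and not not sel or not vld) and not vld and not not sel)
    = not ((not vld and not not sel or not vld) and not vld and not not sel)   — double negation
    = not (not vld and not not sel)   — absorption
    = vld or not sel   — De Morgan
E2: vld or not sel or not sel and sel and not vld or not not (not sel and sel)
    = vld or not sel or not sel and sel and not vld or not sel and sel   — double negation
    = vld or not sel or not sel and sel   — absorption
    = vld or not sel   — complement / identity
Both reduce to vld or not sel, so they are equivalent.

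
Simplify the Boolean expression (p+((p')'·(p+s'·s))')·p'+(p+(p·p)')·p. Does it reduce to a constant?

1

(p+((p')'·(p+s'·s))')·p'+(p+(p·p)')·p
= (p+((p')'·p)')·p'+(p+(p·p)')·p
= (p+(p·p)')·p'+(p+(p·p)')·p
= p+(p·p)'
= p+p'
= 1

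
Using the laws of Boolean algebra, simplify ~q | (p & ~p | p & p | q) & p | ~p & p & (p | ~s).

~q | p

~q | (p & ~p | p & p | q) & p | ~p & p & (p | ~s)
= ~q | (p | q) & p | ~p & p & (p | ~s)   (distribution)
= ~q | p | ~p & p & (p | ~s)   (absorption)
= ~q | p | ~p & p   (absorption)
= ~q | p   (complement / identity)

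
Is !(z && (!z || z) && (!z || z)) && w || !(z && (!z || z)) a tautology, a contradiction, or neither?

!(z && (!z || z) && (!z || z)) && w || !(z && (!z || z))
= !(z && (!z || z)) && w || !(z && (!z || z))   — complement / identity
= !(z && (!z || z))   — absorption
= !z   — complement / identity
This depends on z, so it is not a constant.

neither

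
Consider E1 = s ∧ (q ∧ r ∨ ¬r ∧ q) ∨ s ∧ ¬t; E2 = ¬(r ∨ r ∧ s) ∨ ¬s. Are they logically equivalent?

E1: s ∧ (q ∧ r ∨ ¬r ∧ q) ∨ s ∧ ¬t
    = s ∧ q ∨ s ∧ ¬t
    = (q ∨ ¬t) ∧ s
E2: ¬(r ∨ r ∧ s) ∨ ¬s
    = ¬r ∨ ¬s
These differ: at q=0, r=0, s=0, t=0, E1 = 0 but E2 = 1.

No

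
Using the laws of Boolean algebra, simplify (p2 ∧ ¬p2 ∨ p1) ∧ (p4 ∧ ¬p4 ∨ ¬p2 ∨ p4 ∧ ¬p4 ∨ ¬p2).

(p2 ∧ ¬p2 ∨ p1) ∧ (p4 ∧ ¬p4 ∨ ¬p2 ∨ p4 ∧ ¬p4 ∨ ¬p2)
= (p2 ∧ ¬p2 ∨ p1) ∧ (p4 ∧ ¬p4 ∨ ¬p2)
= (p2 ∧ ¬p2 ∨ p1) ∧ ¬p2
= p1 ∧ ¬p2

p1 ∧ ¬p2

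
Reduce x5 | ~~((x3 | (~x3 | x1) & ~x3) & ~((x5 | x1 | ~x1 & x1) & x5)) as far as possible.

x5 | ~~((x3 | (~x3 | x1) & ~x3) & ~((x5 | x1 | ~x1 & x1) & x5))
= x5 | ~~((x3 | (~x3 | x1) & ~x3) & ~((x5 | x1) & x5))   (complement / identity)
= x5 | ~~((x3 | ~x3) & ~((x5 | x1) & x5))   (absorption)
= x5 | ~~~((x5 | x1) & x5)   (complement / identity)
= x5 | ~~~x5   (absorption)
= x5 | ~x5   (double negation)
= 1   (complement)

1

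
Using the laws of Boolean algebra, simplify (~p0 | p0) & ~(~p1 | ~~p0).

(~p0 | p0) & ~(~p1 | ~~p0)
= ~(~p1 | ~~p0)   [complement / identity]
= p1 & ~p0   [De Morgan]

p1 & ~p0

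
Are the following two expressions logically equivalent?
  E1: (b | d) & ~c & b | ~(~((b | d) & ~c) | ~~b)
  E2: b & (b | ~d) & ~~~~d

E1: (b | d) & ~c & b | ~(~((b | d) & ~c) | ~~b)
    = (b | d) & ~c & b | (b | d) & ~c & ~b   (De Morgan)
    = (b | d) & ~c   (distribution)
E2: b & (b | ~d) & ~~~~d
    = b & (b | ~d) & ~~d   (double negation)
    = b & ~~d   (absorption)
    = b & d   (double negation)
These differ: at b=1, c=0, d=0, E1 = 1 but E2 = 0.

No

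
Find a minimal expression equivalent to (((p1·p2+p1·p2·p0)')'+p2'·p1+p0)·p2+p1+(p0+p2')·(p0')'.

p1+p0

(((p1·p2+p1·p2·p0)')'+p2'·p1+p0)·p2+p1+(p0+p2')·(p0')'
= (p1·p2+p1·p2·p0+p2'·p1+p0)·p2+p1+(p0+p2')·(p0')'   [double negation]
= (p1·p2+p2'·p1+p0)·p2+p1+(p0+p2')·(p0')'   [absorption]
= (p1·p2+p2'·p1+p0)·p2+p1+(p0+p2')·p0   [double negation]
= (p1·p2+p2'·p1+p0)·p2+p1+p0   [absorption]
= (p1+p0)·p2+p1+p0   [distribution]
= p1+p0   [absorption]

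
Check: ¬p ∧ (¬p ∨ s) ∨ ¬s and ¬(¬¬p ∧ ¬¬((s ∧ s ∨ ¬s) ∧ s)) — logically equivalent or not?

E1: ¬p ∧ (¬p ∨ s) ∨ ¬s
    = ¬p ∨ ¬s   — absorption
E2: ¬(¬¬p ∧ ¬¬((s ∧ s ∨ ¬s) ∧ s))
    = ¬p ∨ ¬((s ∧ s ∨ ¬s) ∧ s)   — De Morgan
    = ¬p ∨ ¬((s ∨ ¬s) ∧ s)   — idempotence
    = ¬p ∨ ¬s   — complement / identity
Both reduce to ¬p ∨ ¬s, so they are equivalent.

Yes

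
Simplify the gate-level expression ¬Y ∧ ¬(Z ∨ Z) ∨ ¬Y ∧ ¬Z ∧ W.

¬Y ∧ ¬(Z ∨ Z) ∨ ¬Y ∧ ¬Z ∧ W
= ¬Y ∧ ¬Z ∨ ¬Y ∧ ¬Z ∧ W   — idempotence
= ¬Y ∧ ¬Z   — absorption

¬Y ∧ ¬Z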